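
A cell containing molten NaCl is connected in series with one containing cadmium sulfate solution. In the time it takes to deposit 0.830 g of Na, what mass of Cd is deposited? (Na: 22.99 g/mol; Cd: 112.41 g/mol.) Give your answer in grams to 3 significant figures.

2.03 g

n(Na) = 0.830 / 22.99 = 0.03610 mol
Na⁺ + e⁻ → Na, so n(e⁻) = 0.03610 mol
The cells are in series, so the same charge (and hence the same n(e⁻) = 0.03610 mol) passes through both.
Cd²⁺ + 2e⁻ → Cd, so n(Cd) = 0.03610 / 2 = 0.01805 mol
m(Cd) = 0.01805 × 112.41 = 2.03 g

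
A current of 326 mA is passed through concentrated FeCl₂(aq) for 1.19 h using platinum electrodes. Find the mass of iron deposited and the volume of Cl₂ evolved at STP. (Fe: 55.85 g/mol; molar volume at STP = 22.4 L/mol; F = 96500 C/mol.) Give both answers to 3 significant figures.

0.404 g Fe; 0.162 L Cl₂

Q = 0.326 × 4284 = 1397 C; n(e⁻) = 1397 / 96500 = 0.01448 mol
Cathode: Fe²⁺ + 2e⁻ → Fe → n(Fe) = 0.01448/2 = 0.007240 mol → 0.404 g
Anode: 2Cl⁻ → Cl₂ + 2e⁻ → n(Cl₂) = 0.01448/2 = 0.007240 mol → 0.162 L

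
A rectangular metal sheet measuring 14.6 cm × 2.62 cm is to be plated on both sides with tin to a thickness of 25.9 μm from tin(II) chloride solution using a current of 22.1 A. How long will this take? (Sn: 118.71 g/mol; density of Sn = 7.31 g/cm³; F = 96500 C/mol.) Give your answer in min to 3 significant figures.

1.78 min

Plated area = 2 × 14.6 × 2.62 = 76.50 cm²
Volume = 76.50 × 25.9×10⁻⁴ cm = 0.1981 cm³
m(Sn) = 0.1981 × 7.31 = 1.448 g
n(Sn) = 1.448 / 118.71 = 0.01220 mol; n(e⁻) = 2 × 0.01220 = 0.02440 mol
Q = 0.02440 × 96500 = 2355 C
t = 2355 / 22.1 = 106.6 s = 1.78 min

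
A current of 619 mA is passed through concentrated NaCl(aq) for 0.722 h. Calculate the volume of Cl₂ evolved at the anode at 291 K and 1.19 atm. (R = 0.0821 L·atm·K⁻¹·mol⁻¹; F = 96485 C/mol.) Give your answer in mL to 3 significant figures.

167 mL

Q = It = 0.619 × 2599.2 = 1609 C
n(e⁻) = Q/F = 1609/96485 = 0.01668 mol
2Cl⁻ → Cl₂ + 2e⁻, so n(Cl₂) = 0.01668 / 2 = 0.008340 mol
V = nRT/P = 0.008340 × 0.0821 × 291 / 1.19 = 0.1674 L
= 167 mL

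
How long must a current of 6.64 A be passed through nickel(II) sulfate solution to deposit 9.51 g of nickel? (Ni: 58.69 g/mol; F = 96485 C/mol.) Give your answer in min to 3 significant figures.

n(Ni) = 9.51 / 58.69 = 0.1620 mol
Ni²⁺ + 2e⁻ → Ni, so n(e⁻) = 2 × 0.1620 = 0.3240 mol
Q = 0.3240 × 96485 = 31260 C
t = Q / I = 31260 / 6.64 = 4708 s = 78.5 min

78.5 min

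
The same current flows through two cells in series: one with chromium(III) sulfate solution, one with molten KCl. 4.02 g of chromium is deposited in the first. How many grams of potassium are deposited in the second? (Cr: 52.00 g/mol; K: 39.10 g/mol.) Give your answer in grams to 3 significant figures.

n(Cr) = 4.02 / 52.00 = 0.07731 mol
Cr³⁺ + 3e⁻ → Cr, so n(e⁻) = 3 × 0.07731 = 0.2319 mol
In series, the same 0.2319 mol of electrons flows through the second cell.
K⁺ + e⁻ → K, so n(K) = 0.2319 mol
m(K) = 0.2319 × 39.10 = 9.07 g

9.07 g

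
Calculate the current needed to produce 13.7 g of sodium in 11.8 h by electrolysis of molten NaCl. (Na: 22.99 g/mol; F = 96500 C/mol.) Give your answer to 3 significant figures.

n(Na) = 13.7 / 22.99 = 0.5959 mol
Na⁺ + e⁻ → Na, so n(e⁻) = 0.5959 mol
Q = 0.5959 × 96500 = 57500 C
I = Q / t = 57500 / 42480 s = 1.35 A

1.35 A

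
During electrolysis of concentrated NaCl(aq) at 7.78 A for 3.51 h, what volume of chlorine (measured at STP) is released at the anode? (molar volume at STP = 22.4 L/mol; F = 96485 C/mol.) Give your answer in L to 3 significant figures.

Q = 7.78 A × 12636 s = 98310 C
n(e⁻) = 98310 / 96485 = 1.019 mol
2Cl⁻ → Cl₂ + 2e⁻, so n(Cl₂) = 1.019 / 2 = 0.5095 mol
V = 0.5095 × 22.4 = 11.41 L

11.4 L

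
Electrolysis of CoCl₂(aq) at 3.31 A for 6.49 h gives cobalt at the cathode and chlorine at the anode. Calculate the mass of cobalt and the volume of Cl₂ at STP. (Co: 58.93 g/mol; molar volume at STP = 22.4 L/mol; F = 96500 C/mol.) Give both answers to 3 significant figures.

Q = 3.31 × 23364 = 77330 C; n(e⁻) = 77330 / 96500 = 0.8013 mol
Cathode: Co²⁺ + 2e⁻ → Co → n(Co) = 0.8013/2 = 0.4007 mol → 23.6 g
Anode: 2Cl⁻ → Cl₂ + 2e⁻ → n(Cl₂) = 0.8013/2 = 0.4007 mol → 8.98 L

23.6 g Co; 8.98 L Cl₂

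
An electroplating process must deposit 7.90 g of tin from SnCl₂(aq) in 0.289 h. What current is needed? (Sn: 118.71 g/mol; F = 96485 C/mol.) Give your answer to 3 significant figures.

12.3 A

n(Sn) = 7.90 / 118.71 = 0.06655 mol
Sn²⁺ + 2e⁻ → Sn, so n(e⁻) = 2 × 0.06655 = 0.1331 mol
Q = 0.1331 × 96485 = 12840 C
I = Q / t = 12840 / 1040.4 s = 12.3 A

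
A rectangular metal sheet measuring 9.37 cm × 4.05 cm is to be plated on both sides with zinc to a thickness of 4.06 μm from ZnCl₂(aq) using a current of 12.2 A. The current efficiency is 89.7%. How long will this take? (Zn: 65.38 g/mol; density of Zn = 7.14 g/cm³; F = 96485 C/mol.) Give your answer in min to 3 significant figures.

0.989 min

Plated area = 2 × 9.37 × 4.05 = 75.90 cm²
Volume = 75.90 × 4.06×10⁻⁴ cm = 0.03082 cm³
m(Zn) = 0.03082 × 7.14 = 0.2201 g
n(Zn) = 0.2201 / 65.38 = 0.003366 mol; n(e⁻) = 2 × 0.003366 = 0.006732 mol
Q = 0.006732 × 96485 / 0.897 = 724.1 C
t = 724.1 / 12.2 = 59.35 s = 0.989 min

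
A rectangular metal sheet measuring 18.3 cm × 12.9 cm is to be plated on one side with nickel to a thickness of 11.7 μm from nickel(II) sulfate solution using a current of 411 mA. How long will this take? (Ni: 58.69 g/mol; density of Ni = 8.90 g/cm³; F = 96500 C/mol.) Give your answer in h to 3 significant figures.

5.46 h

Plated area = 18.3 × 12.9 = 236.1 cm²
Volume = 236.1 × 11.7×10⁻⁴ cm = 0.2762 cm³
m(Ni) = 0.2762 × 8.90 = 2.458 g
n(Ni) = 2.458 / 58.69 = 0.04188 mol; n(e⁻) = 2 × 0.04188 = 0.08376 mol
Q = 0.08376 × 96500 = 8083 C
t = 8083 / 0.411 = 19670 s = 5.46 h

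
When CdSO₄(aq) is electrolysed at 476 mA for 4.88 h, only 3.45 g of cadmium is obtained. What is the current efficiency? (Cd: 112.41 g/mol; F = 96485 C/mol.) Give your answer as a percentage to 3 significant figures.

70.8%

Q = 0.476 × 17568 = 8362 C
n(e⁻) = 8362 / 96485 = 0.08667 mol
Cd²⁺ + 2e⁻ → Cd, so theoretical n(Cd) = 0.04334 mol → 4.872 g
Efficiency = 3.45 / 4.872 = 0.7081 = 70.8%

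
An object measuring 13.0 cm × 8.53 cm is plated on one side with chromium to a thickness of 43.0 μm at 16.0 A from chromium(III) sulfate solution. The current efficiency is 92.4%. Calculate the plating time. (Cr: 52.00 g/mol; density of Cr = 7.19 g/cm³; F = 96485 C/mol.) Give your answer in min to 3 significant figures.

21.5 min

Plated area = 13.0 × 8.53 = 110.9 cm²
Volume = 110.9 × 43.0×10⁻⁴ cm = 0.4769 cm³
m(Cr) = 0.4769 × 7.19 = 3.429 g
n(Cr) = 3.429 / 52.00 = 0.06594 mol; n(e⁻) = 3 × 0.06594 = 0.1978 mol
Q = 0.1978 × 96485 / 0.924 = 20650 C
t = 20650 / 16.0 = 1291 s = 21.5 min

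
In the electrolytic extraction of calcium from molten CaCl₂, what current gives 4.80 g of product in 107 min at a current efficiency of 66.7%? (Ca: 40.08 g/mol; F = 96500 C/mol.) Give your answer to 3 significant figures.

n(Ca) = 4.80 / 40.08 = 0.1198 mol
Ca²⁺ + 2e⁻ → Ca, so n(e⁻) = 2 × 0.1198 = 0.2396 mol
Q = 0.2396 × 96500 / 0.667 = 34660 C
I = Q / t = 34660 / 6420 s = 5.40 A

5.40 A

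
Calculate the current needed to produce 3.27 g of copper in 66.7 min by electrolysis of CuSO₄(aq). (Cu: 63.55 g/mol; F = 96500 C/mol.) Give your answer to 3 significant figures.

n(Cu) = 3.27 / 63.55 = 0.05146 mol
Cu²⁺ + 2e⁻ → Cu, so n(e⁻) = 2 × 0.05146 = 0.1029 mol
Q = 0.1029 × 96500 = 9930 C
I = Q / t = 9930 / 4002 s = 2.48 A

2.48 A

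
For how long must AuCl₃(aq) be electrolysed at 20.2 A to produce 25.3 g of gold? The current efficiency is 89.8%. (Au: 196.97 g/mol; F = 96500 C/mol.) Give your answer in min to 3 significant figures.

34.2 min

n(Au) = 25.3 / 196.97 = 0.1284 mol
Au³⁺ + 3e⁻ → Au, so n(e⁻) = 3 × 0.1284 = 0.3852 mol
Q = 0.3852 × 96500 / 0.898 = 41390 C
t = Q / I = 41390 / 20.2 = 2049 s = 34.2 min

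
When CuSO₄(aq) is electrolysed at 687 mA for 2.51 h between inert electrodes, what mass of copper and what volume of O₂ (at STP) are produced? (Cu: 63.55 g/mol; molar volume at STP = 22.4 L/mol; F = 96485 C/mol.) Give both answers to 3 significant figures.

2.04 g Cu; 0.360 L O₂

Q = 0.687 × 9036 = 6208 C; n(e⁻) = 6208 / 96485 = 0.06434 mol
Cathode: Cu²⁺ + 2e⁻ → Cu → n(Cu) = 0.06434/2 = 0.03217 mol → 2.04 g
Anode: 2H₂O → O₂ + 4H⁺ + 4e⁻ → n(O₂) = 0.06434/4 = 0.01609 mol → 0.360 L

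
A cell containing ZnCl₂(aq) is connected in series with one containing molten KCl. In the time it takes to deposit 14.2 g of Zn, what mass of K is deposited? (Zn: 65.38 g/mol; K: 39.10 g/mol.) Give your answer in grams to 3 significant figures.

n(Zn) = 14.2 / 65.38 = 0.2172 mol
Zn²⁺ + 2e⁻ → Zn, so n(e⁻) = 2 × 0.2172 = 0.4344 mol
The cells are in series, so the same charge (and hence the same n(e⁻) = 0.4344 mol) passes through both.
K⁺ + e⁻ → K, so n(K) = 0.4344 mol
m(K) = 0.4344 × 39.10 = 17.0 g

17.0 g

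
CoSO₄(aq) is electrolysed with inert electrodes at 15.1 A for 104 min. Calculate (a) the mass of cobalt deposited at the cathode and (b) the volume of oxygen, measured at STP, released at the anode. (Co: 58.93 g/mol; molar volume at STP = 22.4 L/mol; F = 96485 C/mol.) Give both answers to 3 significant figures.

28.8 g Co; 5.47 L O₂

Q = 15.1 × 6240 = 94220 C; n(e⁻) = 94220 / 96485 = 0.9765 mol
Cathode: Co²⁺ + 2e⁻ → Co → n(Co) = 0.9765/2 = 0.4883 mol → 28.8 g
Anode: 2H₂O → O₂ + 4H⁺ + 4e⁻ → n(O₂) = 0.9765/4 = 0.2441 mol → 5.47 L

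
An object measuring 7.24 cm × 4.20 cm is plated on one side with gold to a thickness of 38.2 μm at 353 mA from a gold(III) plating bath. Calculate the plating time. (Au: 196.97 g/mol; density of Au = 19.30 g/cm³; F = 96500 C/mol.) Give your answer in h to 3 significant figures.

Plated area = 7.24 × 4.20 = 30.41 cm²
Volume = 30.41 × 38.2×10⁻⁴ cm = 0.1162 cm³
m(Au) = 0.1162 × 19.30 = 2.243 g
n(Au) = 2.243 / 196.97 = 0.01139 mol; n(e⁻) = 3 × 0.01139 = 0.03417 mol
Q = 0.03417 × 96500 = 3297 C
t = 3297 / 0.353 = 9340 s = 2.59 h

2.59 h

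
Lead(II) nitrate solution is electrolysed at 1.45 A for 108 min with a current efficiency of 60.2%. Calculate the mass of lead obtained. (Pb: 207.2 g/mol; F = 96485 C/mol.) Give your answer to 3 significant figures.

Q = 1.45 × 6480 = 9396 C
n(e⁻) = 9396 / 96485 = 0.09738 mol
Pb²⁺ + 2e⁻ → Pb, so theoretical m(Pb) = 0.04869 × 207.2 = 10.09 g
Actual mass = 60.2% × 10.09 = 6.07 g

6.07 g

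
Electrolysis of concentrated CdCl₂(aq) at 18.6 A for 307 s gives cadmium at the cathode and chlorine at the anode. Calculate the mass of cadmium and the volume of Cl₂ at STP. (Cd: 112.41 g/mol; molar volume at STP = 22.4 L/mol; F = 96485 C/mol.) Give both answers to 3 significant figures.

3.33 g Cd; 0.663 L Cl₂

Q = 18.6 × 307 = 5710 C; n(e⁻) = 5710 / 96485 = 0.05918 mol
Cathode: Cd²⁺ + 2e⁻ → Cd → n(Cd) = 0.05918/2 = 0.02959 mol → 3.33 g
Anode: 2Cl⁻ → Cl₂ + 2e⁻ → n(Cl₂) = 0.05918/2 = 0.02959 mol → 0.663 L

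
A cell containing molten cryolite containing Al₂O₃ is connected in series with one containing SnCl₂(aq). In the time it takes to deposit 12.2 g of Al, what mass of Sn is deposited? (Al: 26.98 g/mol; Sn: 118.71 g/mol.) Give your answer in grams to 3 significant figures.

80.5 g

n(Al) = 12.2 / 26.98 = 0.4522 mol
Al³⁺ + 3e⁻ → Al, so n(e⁻) = 3 × 0.4522 = 1.357 mol
Since the cells are in series, n(e⁻) in the Sn cell is also 1.357 mol.
Sn²⁺ + 2e⁻ → Sn, so n(Sn) = 1.357 / 2 = 0.6785 mol
m(Sn) = 0.6785 × 118.71 = 80.5 g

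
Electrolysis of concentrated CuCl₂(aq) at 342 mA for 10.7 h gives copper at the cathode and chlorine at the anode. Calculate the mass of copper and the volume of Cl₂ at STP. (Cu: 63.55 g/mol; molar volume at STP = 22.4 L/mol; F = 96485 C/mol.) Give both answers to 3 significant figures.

4.34 g Cu; 1.53 L Cl₂

Q = 0.342 × 38520 = 13170 C; n(e⁻) = 13170 / 96485 = 0.1365 mol
Cathode: Cu²⁺ + 2e⁻ → Cu → n(Cu) = 0.1365/2 = 0.06825 mol → 4.34 g
Anode: 2Cl⁻ → Cl₂ + 2e⁻ → n(Cl₂) = 0.1365/2 = 0.06825 mol → 1.53 L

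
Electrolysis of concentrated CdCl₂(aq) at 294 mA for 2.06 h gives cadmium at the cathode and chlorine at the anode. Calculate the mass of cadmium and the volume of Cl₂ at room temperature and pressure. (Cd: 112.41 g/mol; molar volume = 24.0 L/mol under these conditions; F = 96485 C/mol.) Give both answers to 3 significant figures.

1.27 g Cd; 0.271 L Cl₂

Q = 0.294 × 7416 = 2180 C; n(e⁻) = 2180 / 96485 = 0.02259 mol
Cathode: Cd²⁺ + 2e⁻ → Cd → n(Cd) = 0.02259/2 = 0.01130 mol → 1.27 g
Anode: 2Cl⁻ → Cl₂ + 2e⁻ → n(Cl₂) = 0.02259/2 = 0.01130 mol → 0.271 L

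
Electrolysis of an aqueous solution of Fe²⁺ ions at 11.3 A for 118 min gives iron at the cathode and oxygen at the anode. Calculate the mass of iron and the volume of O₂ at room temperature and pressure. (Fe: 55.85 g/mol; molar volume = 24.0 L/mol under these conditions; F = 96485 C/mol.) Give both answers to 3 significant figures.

23.2 g Fe; 4.98 L O₂

Q = 11.3 × 7080 = 80000 C; n(e⁻) = 80000 / 96485 = 0.8291 mol
Cathode: Fe²⁺ + 2e⁻ → Fe → n(Fe) = 0.8291/2 = 0.4146 mol → 23.2 g
Anode: 2H₂O → O₂ + 4H⁺ + 4e⁻ → n(O₂) = 0.8291/4 = 0.2073 mol → 4.98 L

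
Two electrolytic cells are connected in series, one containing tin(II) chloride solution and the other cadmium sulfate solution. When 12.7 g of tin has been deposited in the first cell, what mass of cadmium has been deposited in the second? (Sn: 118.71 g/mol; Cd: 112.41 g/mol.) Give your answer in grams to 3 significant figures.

12.0 g

n(Sn) = 12.7 / 118.71 = 0.1070 mol
Sn²⁺ + 2e⁻ → Sn, so n(e⁻) = 2 × 0.1070 = 0.2140 mol
Same current for the same time ⇒ same n(e⁻) = 0.2140 mol in both cells.
Cd²⁺ + 2e⁻ → Cd, so n(Cd) = 0.2140 / 2 = 0.1070 mol
m(Cd) = 0.1070 × 112.41 = 12.0 g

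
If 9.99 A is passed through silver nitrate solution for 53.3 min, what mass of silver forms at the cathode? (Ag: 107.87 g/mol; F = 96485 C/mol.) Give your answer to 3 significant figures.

Charge passed = 9.99 × 3198 = 31950 C
n(e⁻) = 31950 / 96485 = 0.3311 mol
Ag⁺ + e⁻ → Ag, so n(Ag) = 0.3311 mol
m = 0.3311 × 107.87 = 35.7 g

35.7 g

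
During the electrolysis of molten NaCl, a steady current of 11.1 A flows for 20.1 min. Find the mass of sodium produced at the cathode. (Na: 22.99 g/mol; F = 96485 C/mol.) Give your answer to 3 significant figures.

3.19 g

Q = It = 11.1 × 1206 = 13390 C
n(e⁻) = Q/F = 13390/96485 = 0.1388 mol
Na⁺ + e⁻ → Na, so n(Na) = 0.1388 mol
m = 0.1388 × 22.99 = 3.19 g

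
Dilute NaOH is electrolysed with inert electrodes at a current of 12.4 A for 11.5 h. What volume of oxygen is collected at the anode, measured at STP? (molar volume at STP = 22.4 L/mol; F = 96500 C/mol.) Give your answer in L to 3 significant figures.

29.8 L

Q = It = 12.4 × 41400 = 5.134×10^5 C
n(e⁻) = 5.134×10^5 / 96500 = 5.320 mol
2H₂O → O₂ + 4H⁺ + 4e⁻, so n(O₂) = 5.320 / 4 = 1.330 mol
V = 1.330 × 22.4 = 29.79 L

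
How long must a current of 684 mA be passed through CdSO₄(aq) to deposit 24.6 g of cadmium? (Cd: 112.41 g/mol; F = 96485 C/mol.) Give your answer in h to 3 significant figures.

17.1 h

n(Cd) = 24.6 / 112.41 = 0.2188 mol
Cd²⁺ + 2e⁻ → Cd, so n(e⁻) = 2 × 0.2188 = 0.4376 mol
Q = 0.4376 × 96485 = 42220 C
t = Q / I = 42220 / 0.684 = 61730 s = 17.1 h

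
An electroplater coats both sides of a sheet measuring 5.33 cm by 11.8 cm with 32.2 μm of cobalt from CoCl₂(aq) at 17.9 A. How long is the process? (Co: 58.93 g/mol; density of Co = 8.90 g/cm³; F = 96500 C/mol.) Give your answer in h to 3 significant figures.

Plated area = 2 × 5.33 × 11.8 = 125.8 cm²
Volume = 125.8 × 32.2×10⁻⁴ cm = 0.4051 cm³
m(Co) = 0.4051 × 8.90 = 3.605 g
n(Co) = 3.605 / 58.93 = 0.06117 mol; n(e⁻) = 2 × 0.06117 = 0.1223 mol
Q = 0.1223 × 96500 = 11800 C
t = 11800 / 17.9 = 659.2 s = 0.183 h

0.183 h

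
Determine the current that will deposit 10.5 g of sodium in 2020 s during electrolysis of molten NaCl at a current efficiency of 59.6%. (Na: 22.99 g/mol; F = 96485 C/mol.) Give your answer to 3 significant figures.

36.6 A

n(Na) = 10.5 / 22.99 = 0.4567 mol
Na⁺ + e⁻ → Na, so n(e⁻) = 0.4567 mol
Q = 0.4567 × 96485 / 0.596 = 73930 C
I = Q / t = 73930 / 2020 s = 36.6 A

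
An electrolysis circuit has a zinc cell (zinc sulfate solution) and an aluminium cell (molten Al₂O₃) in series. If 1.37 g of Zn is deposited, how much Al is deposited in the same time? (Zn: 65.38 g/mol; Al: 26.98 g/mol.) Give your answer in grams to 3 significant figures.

n(Zn) = 1.37 / 65.38 = 0.02095 mol
Zn²⁺ + 2e⁻ → Zn, so n(e⁻) = 2 × 0.02095 = 0.04190 mol
The cells are in series, so the same charge (and hence the same n(e⁻) = 0.04190 mol) passes through both.
Al³⁺ + 3e⁻ → Al, so n(Al) = 0.04190 / 3 = 0.01397 mol
m(Al) = 0.01397 × 26.98 = 0.377 g

0.377 g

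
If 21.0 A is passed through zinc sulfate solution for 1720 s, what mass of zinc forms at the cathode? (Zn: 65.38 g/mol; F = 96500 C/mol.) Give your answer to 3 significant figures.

Charge passed = 21.0 × 1720 = 36120 C
n(e⁻) = 36120 / 96500 = 0.3743 mol
Zn²⁺ + 2e⁻ → Zn, so n(Zn) = 0.3743 / 2 = 0.1872 mol
m = 0.1872 × 65.38 = 12.2 g

12.2 g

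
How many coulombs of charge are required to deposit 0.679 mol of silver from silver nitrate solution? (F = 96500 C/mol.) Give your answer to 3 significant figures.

Ag⁺ + e⁻ → Ag, so n(e⁻) = 1 × 0.679 = 0.6790 mol
Q = 0.6790 × 96500 = 65520 C

65500 C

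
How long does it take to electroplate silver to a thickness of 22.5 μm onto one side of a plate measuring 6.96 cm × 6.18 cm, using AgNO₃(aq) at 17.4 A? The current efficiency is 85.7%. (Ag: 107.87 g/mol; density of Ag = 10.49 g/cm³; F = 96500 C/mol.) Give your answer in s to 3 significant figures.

Plated area = 6.96 × 6.18 = 43.01 cm²
Volume = 43.01 × 22.5×10⁻⁴ cm = 0.09677 cm³
m(Ag) = 0.09677 × 10.49 = 1.015 g
n(Ag) = 1.015 / 107.87 = 0.009409 mol; n(e⁻) = 0.009409 mol
Q = 0.009409 × 96500 / 0.857 = 1059 C
t = 1059 / 17.4 = 60.86 s

60.9 s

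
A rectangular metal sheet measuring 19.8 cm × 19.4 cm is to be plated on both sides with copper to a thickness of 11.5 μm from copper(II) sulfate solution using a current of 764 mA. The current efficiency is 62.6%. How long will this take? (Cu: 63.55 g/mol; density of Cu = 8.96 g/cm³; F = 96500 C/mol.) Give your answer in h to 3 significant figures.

Plated area = 2 × 19.8 × 19.4 = 768.2 cm²
Volume = 768.2 × 11.5×10⁻⁴ cm = 0.8834 cm³
m(Cu) = 0.8834 × 8.96 = 7.915 g
n(Cu) = 7.915 / 63.55 = 0.1245 mol; n(e⁻) = 2 × 0.1245 = 0.2490 mol
Q = 0.2490 × 96500 / 0.626 = 38380 C
t = 38380 / 0.764 = 50240 s = 14.0 h

14.0 h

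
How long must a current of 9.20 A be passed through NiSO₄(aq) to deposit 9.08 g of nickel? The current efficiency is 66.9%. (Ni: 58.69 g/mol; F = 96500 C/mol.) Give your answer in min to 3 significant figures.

n(Ni) = 9.08 / 58.69 = 0.1547 mol
Ni²⁺ + 2e⁻ → Ni, so n(e⁻) = 2 × 0.1547 = 0.3094 mol
Q = 0.3094 × 96500 / 0.669 = 44630 C
t = Q / I = 44630 / 9.20 = 4851 s = 80.9 min

80.9 min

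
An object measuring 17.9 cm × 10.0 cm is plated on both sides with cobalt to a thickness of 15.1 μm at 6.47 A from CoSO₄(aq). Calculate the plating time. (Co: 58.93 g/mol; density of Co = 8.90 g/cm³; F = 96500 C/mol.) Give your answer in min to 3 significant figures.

40.6 min

Plated area = 2 × 17.9 × 10.0 = 358.0 cm²
Volume = 358.0 × 15.1×10⁻⁴ cm = 0.5406 cm³
m(Co) = 0.5406 × 8.90 = 4.811 g
n(Co) = 4.811 / 58.93 = 0.08164 mol; n(e⁻) = 2 × 0.08164 = 0.1633 mol
Q = 0.1633 × 96500 = 15760 C
t = 15760 / 6.47 = 2436 s = 40.6 min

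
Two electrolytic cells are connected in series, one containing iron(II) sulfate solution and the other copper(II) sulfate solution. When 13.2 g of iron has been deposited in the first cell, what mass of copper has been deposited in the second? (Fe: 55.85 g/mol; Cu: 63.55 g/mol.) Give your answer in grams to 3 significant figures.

15.0 g

n(Fe) = 13.2 / 55.85 = 0.2363 mol
Fe²⁺ + 2e⁻ → Fe, so n(e⁻) = 2 × 0.2363 = 0.4726 mol
Since the cells are in series, n(e⁻) in the Cu cell is also 0.4726 mol.
Cu²⁺ + 2e⁻ → Cu, so n(Cu) = 0.4726 / 2 = 0.2363 mol
m(Cu) = 0.2363 × 63.55 = 15.0 g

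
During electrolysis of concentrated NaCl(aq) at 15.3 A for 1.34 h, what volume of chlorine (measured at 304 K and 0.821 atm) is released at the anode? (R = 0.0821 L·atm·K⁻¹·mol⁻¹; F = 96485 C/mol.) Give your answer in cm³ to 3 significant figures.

Q = 15.3 A × 4824 s = 73810 C
n(e⁻) = 73810 / 96485 = 0.7650 mol
2Cl⁻ → Cl₂ + 2e⁻, so n(Cl₂) = 0.7650 / 2 = 0.3825 mol
V = nRT/P = 0.3825 × 0.0821 × 304 / 0.821 = 11.63 L
= 11600 cm³

11600 cm³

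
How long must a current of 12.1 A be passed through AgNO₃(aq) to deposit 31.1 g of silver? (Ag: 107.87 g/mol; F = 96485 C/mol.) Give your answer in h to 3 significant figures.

n(Ag) = 31.1 / 107.87 = 0.2883 mol
Ag⁺ + e⁻ → Ag, so n(e⁻) = 0.2883 mol
Q = 0.2883 × 96485 = 27820 C
t = Q / I = 27820 / 12.1 = 2299 s = 0.639 h

0.639 h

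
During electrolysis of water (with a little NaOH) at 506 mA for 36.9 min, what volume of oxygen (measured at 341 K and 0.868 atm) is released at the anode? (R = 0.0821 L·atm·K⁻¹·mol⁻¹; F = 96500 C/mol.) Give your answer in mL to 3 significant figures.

Q = 0.506 A × 2214 s = 1120 C
n(e⁻) = Q/F = 1120/96500 = 0.01161 mol
2H₂O → O₂ + 4H⁺ + 4e⁻, so n(O₂) = 0.01161 / 4 = 0.002903 mol
V = nRT/P = 0.002903 × 0.0821 × 341 / 0.868 = 0.09363 L
= 93.6 mL

93.6 mL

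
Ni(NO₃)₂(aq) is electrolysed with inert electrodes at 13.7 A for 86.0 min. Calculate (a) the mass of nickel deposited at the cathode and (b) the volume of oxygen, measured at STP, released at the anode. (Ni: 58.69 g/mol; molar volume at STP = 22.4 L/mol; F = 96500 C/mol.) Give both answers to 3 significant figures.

21.5 g Ni; 4.10 L O₂

Q = 13.7 × 5160 = 70690 C; n(e⁻) = 70690 / 96500 = 0.7325 mol
Cathode: Ni²⁺ + 2e⁻ → Ni → n(Ni) = 0.7325/2 = 0.3663 mol → 21.5 g
Anode: 2H₂O → O₂ + 4H⁺ + 4e⁻ → n(O₂) = 0.7325/4 = 0.1831 mol → 4.10 L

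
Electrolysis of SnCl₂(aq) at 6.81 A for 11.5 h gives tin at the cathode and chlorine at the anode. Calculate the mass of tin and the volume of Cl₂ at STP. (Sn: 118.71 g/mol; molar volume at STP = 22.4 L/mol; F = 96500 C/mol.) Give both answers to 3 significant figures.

173 g Sn; 32.7 L Cl₂

Q = 6.81 × 41400 = 2.819×10^5 C; n(e⁻) = 2.819×10^5 / 96500 = 2.921 mol
Cathode: Sn²⁺ + 2e⁻ → Sn → n(Sn) = 2.921/2 = 1.461 mol → 173 g
Anode: 2Cl⁻ → Cl₂ + 2e⁻ → n(Cl₂) = 2.921/2 = 1.461 mol → 32.7 L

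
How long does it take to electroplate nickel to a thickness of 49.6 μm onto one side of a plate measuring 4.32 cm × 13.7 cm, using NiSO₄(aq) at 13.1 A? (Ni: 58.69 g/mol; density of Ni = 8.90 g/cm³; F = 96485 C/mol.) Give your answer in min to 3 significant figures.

10.9 min

Plated area = 4.32 × 13.7 = 59.18 cm²
Volume = 59.18 × 49.6×10⁻⁴ cm = 0.2935 cm³
m(Ni) = 0.2935 × 8.90 = 2.612 g
n(Ni) = 2.612 / 58.69 = 0.04451 mol; n(e⁻) = 2 × 0.04451 = 0.08902 mol
Q = 0.08902 × 96485 = 8589 C
t = 8589 / 13.1 = 655.6 s = 10.9 min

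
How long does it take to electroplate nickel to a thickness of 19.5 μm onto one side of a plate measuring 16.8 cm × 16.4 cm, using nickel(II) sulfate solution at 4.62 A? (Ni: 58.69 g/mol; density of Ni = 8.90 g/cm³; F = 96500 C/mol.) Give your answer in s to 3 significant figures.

Plated area = 16.8 × 16.4 = 275.5 cm²
Volume = 275.5 × 19.5×10⁻⁴ cm = 0.5372 cm³
m(Ni) = 0.5372 × 8.90 = 4.781 g
n(Ni) = 4.781 / 58.69 = 0.08146 mol; n(e⁻) = 2 × 0.08146 = 0.1629 mol
Q = 0.1629 × 96500 = 15720 C
t = 15720 / 4.62 = 3403 s

3400 s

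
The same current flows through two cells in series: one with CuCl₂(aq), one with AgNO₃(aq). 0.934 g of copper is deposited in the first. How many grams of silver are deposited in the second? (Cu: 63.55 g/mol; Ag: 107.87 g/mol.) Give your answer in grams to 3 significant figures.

n(Cu) = 0.934 / 63.55 = 0.01470 mol
Cu²⁺ + 2e⁻ → Cu, so n(e⁻) = 2 × 0.01470 = 0.02940 mol
Same current for the same time ⇒ same n(e⁻) = 0.02940 mol in both cells.
Ag⁺ + e⁻ → Ag, so n(Ag) = 0.02940 mol
m(Ag) = 0.02940 × 107.87 = 3.17 g

3.17 g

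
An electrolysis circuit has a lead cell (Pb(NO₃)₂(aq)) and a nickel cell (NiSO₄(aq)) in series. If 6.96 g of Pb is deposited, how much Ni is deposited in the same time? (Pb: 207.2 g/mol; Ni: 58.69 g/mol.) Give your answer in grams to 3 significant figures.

n(Pb) = 6.96 / 207.2 = 0.03359 mol
Pb²⁺ + 2e⁻ → Pb, so n(e⁻) = 2 × 0.03359 = 0.06718 mol
Since the cells are in series, n(e⁻) in the Ni cell is also 0.06718 mol.
Ni²⁺ + 2e⁻ → Ni, so n(Ni) = 0.06718 / 2 = 0.03359 mol
m(Ni) = 0.03359 × 58.69 = 1.97 g

1.97 g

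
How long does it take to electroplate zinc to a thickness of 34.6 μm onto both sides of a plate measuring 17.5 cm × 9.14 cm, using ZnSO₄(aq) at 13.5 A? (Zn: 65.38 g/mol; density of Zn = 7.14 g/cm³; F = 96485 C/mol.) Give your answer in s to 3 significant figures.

1730 s

Plated area = 2 × 17.5 × 9.14 = 319.9 cm²
Volume = 319.9 × 34.6×10⁻⁴ cm = 1.107 cm³
m(Zn) = 1.107 × 7.14 = 7.904 g
n(Zn) = 7.904 / 65.38 = 0.1209 mol; n(e⁻) = 2 × 0.1209 = 0.2418 mol
Q = 0.2418 × 96485 = 23330 C
t = 23330 / 13.5 = 1728 s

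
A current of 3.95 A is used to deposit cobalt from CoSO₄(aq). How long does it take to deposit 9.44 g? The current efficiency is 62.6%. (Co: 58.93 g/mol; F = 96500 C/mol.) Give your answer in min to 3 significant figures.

n(Co) = 9.44 / 58.93 = 0.1602 mol
Co²⁺ + 2e⁻ → Co, so n(e⁻) = 2 × 0.1602 = 0.3204 mol
Q = 0.3204 × 96500 / 0.626 = 49390 C
t = Q / I = 49390 / 3.95 = 12500 s = 208 min

208 min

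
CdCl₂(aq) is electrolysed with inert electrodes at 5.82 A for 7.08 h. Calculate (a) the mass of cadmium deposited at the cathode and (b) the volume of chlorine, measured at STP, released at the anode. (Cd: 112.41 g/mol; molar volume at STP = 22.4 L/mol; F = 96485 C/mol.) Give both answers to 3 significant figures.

Q = 5.82 × 25488 = 1.483×10^5 C; n(e⁻) = 1.483×10^5 / 96485 = 1.537 mol
Cathode: Cd²⁺ + 2e⁻ → Cd → n(Cd) = 1.537/2 = 0.7685 mol → 86.4 g
Anode: 2Cl⁻ → Cl₂ + 2e⁻ → n(Cl₂) = 1.537/2 = 0.7685 mol → 17.2 L

86.4 g Cd; 17.2 L Cl₂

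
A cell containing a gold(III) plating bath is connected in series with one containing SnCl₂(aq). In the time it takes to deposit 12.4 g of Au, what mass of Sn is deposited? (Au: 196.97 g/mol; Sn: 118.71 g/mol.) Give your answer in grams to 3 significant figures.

11.2 g

n(Au) = 12.4 / 196.97 = 0.06295 mol
Au³⁺ + 3e⁻ → Au, so n(e⁻) = 3 × 0.06295 = 0.1889 mol
In series, the same 0.1889 mol of electrons flows through the second cell.
Sn²⁺ + 2e⁻ → Sn, so n(Sn) = 0.1889 / 2 = 0.09445 mol
m(Sn) = 0.09445 × 118.71 = 11.2 g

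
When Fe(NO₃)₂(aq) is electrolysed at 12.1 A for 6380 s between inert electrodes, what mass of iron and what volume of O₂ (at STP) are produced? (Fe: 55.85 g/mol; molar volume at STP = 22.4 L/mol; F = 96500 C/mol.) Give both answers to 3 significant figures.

Q = 12.1 × 6380 = 77200 C; n(e⁻) = 77200 / 96500 = 0.8000 mol
Cathode: Fe²⁺ + 2e⁻ → Fe → n(Fe) = 0.8000/2 = 0.4000 mol → 22.3 g
Anode: 2H₂O → O₂ + 4H⁺ + 4e⁻ → n(O₂) = 0.8000/4 = 0.2000 mol → 4.48 L

22.3 g Fe; 4.48 L O₂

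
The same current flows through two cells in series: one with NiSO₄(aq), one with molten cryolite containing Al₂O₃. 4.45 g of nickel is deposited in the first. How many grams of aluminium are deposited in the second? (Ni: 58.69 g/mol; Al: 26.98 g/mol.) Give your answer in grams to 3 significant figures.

1.36 g

n(Ni) = 4.45 / 58.69 = 0.07582 mol
Ni²⁺ + 2e⁻ → Ni, so n(e⁻) = 2 × 0.07582 = 0.1516 mol
Since the cells are in series, n(e⁻) in the Al cell is also 0.1516 mol.
Al³⁺ + 3e⁻ → Al, so n(Al) = 0.1516 / 3 = 0.05053 mol
m(Al) = 0.05053 × 26.98 = 1.36 g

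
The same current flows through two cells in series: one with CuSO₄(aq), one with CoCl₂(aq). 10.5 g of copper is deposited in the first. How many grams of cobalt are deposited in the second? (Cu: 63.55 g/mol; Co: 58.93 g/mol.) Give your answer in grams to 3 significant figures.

9.74 g

n(Cu) = 10.5 / 63.55 = 0.1652 mol
Cu²⁺ + 2e⁻ → Cu, so n(e⁻) = 2 × 0.1652 = 0.3304 mol
Since the cells are in series, n(e⁻) in the Co cell is also 0.3304 mol.
Co²⁺ + 2e⁻ → Co, so n(Co) = 0.3304 / 2 = 0.1652 mol
m(Co) = 0.1652 × 58.93 = 9.74 g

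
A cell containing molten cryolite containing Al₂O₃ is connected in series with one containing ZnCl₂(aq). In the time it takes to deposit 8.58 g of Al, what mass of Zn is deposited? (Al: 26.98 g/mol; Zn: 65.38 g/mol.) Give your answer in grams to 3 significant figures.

n(Al) = 8.58 / 26.98 = 0.3180 mol
Al³⁺ + 3e⁻ → Al, so n(e⁻) = 3 × 0.3180 = 0.9540 mol
Since the cells are in series, n(e⁻) in the Zn cell is also 0.9540 mol.
Zn²⁺ + 2e⁻ → Zn, so n(Zn) = 0.9540 / 2 = 0.4770 mol
m(Zn) = 0.4770 × 65.38 = 31.2 g

31.2 g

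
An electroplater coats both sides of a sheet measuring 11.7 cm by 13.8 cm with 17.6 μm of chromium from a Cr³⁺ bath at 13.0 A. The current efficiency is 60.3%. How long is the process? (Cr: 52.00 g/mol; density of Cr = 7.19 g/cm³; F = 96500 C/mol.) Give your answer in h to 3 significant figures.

Plated area = 2 × 11.7 × 13.8 = 322.9 cm²
Volume = 322.9 × 17.6×10⁻⁴ cm = 0.5683 cm³
m(Cr) = 0.5683 × 7.19 = 4.086 g
n(Cr) = 4.086 / 52.00 = 0.07858 mol; n(e⁻) = 3 × 0.07858 = 0.2357 mol
Q = 0.2357 × 96500 / 0.603 = 37720 C
t = 37720 / 13.0 = 2902 s = 0.806 h

0.806 h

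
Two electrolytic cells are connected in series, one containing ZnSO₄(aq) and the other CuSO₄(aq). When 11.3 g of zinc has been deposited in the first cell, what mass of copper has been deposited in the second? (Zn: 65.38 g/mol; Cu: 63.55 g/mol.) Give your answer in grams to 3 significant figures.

11.0 g

n(Zn) = 11.3 / 65.38 = 0.1728 mol
Zn²⁺ + 2e⁻ → Zn, so n(e⁻) = 2 × 0.1728 = 0.3456 mol
Same current for the same time ⇒ same n(e⁻) = 0.3456 mol in both cells.
Cu²⁺ + 2e⁻ → Cu, so n(Cu) = 0.3456 / 2 = 0.1728 mol
m(Cu) = 0.1728 × 63.55 = 11.0 g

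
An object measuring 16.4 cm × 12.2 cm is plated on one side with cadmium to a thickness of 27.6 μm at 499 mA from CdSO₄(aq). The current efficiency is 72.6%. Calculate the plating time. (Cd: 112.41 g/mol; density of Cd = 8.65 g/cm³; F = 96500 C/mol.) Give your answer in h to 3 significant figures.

6.29 h

Plated area = 16.4 × 12.2 = 200.1 cm²
Volume = 200.1 × 27.6×10⁻⁴ cm = 0.5523 cm³
m(Cd) = 0.5523 × 8.65 = 4.777 g
n(Cd) = 4.777 / 112.41 = 0.04250 mol; n(e⁻) = 2 × 0.04250 = 0.08500 mol
Q = 0.08500 × 96500 / 0.726 = 11300 C
t = 11300 / 0.499 = 22650 s = 6.29 h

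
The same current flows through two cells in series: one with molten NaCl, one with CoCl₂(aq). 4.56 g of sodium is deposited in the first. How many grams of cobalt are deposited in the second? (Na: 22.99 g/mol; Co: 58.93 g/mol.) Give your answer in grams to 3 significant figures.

5.84 g

n(Na) = 4.56 / 22.99 = 0.1983 mol
Na⁺ + e⁻ → Na, so n(e⁻) = 0.1983 mol
The cells are in series, so the same charge (and hence the same n(e⁻) = 0.1983 mol) passes through both.
Co²⁺ + 2e⁻ → Co, so n(Co) = 0.1983 / 2 = 0.09915 mol
m(Co) = 0.09915 × 58.93 = 5.84 g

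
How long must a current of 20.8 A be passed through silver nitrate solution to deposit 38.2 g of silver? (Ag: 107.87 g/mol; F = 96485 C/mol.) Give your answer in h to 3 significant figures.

0.456 h

n(Ag) = 38.2 / 107.87 = 0.3541 mol
Ag⁺ + e⁻ → Ag, so n(e⁻) = 0.3541 mol
Q = 0.3541 × 96485 = 34170 C
t = Q / I = 34170 / 20.8 = 1643 s = 0.456 h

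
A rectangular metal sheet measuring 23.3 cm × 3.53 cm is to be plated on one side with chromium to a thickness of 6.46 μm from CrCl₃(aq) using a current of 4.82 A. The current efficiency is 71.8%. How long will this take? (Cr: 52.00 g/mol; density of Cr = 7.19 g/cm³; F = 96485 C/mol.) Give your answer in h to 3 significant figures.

Plated area = 23.3 × 3.53 = 82.25 cm²
Volume = 82.25 × 6.46×10⁻⁴ cm = 0.05313 cm³
m(Cr) = 0.05313 × 7.19 = 0.3820 g
n(Cr) = 0.3820 / 52.00 = 0.007346 mol; n(e⁻) = 3 × 0.007346 = 0.02204 mol
Q = 0.02204 × 96485 / 0.718 = 2962 C
t = 2962 / 4.82 = 614.5 s = 0.171 h

0.171 h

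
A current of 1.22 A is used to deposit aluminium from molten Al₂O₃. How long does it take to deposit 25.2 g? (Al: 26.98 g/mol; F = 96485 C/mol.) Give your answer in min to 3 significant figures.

n(Al) = 25.2 / 26.98 = 0.9340 mol
Al³⁺ + 3e⁻ → Al, so n(e⁻) = 3 × 0.9340 = 2.802 mol
Q = 2.802 × 96485 = 2.704×10^5 C
t = Q / I = 2.704×10^5 / 1.22 = 2.216×10^5 s = 3690 min

3690 min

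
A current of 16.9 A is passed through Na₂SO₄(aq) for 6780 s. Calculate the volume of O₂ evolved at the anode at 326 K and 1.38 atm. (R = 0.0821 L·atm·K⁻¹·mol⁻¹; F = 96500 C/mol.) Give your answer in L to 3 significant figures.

Charge passed = 16.9 × 6780 = 1.146×10^5 C
Moles of electrons = 1.146×10^5 / 96500 = 1.188 mol
2H₂O → O₂ + 4H⁺ + 4e⁻, so n(O₂) = 1.188 / 4 = 0.2970 mol
V = nRT/P = 0.2970 × 0.0821 × 326 / 1.38 = 5.760 L

5.76 L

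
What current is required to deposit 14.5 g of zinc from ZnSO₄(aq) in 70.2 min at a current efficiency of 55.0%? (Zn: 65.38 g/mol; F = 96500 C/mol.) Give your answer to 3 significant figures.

n(Zn) = 14.5 / 65.38 = 0.2218 mol
Zn²⁺ + 2e⁻ → Zn, so n(e⁻) = 2 × 0.2218 = 0.4436 mol
Q = 0.4436 × 96500 / 0.550 = 77830 C
I = Q / t = 77830 / 4212 s = 18.5 A

18.5 A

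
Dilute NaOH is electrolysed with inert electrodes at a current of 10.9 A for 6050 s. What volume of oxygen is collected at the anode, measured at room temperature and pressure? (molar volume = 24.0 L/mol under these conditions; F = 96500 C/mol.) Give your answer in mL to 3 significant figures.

Charge passed = 10.9 × 6050 = 65950 C
n(e⁻) = Q/F = 65950/96500 = 0.6834 mol
2H₂O → O₂ + 4H⁺ + 4e⁻, so n(O₂) = 0.6834 / 4 = 0.1709 mol
V = 0.1709 × 24.0 = 4.102 L
= 4100 mL

4100 mL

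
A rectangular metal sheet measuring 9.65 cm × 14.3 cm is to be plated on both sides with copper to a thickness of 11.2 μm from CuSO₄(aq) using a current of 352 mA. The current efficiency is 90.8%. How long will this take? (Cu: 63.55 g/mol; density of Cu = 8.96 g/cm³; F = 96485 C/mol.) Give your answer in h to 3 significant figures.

Plated area = 2 × 9.65 × 14.3 = 276.0 cm²
Volume = 276.0 × 11.2×10⁻⁴ cm = 0.3091 cm³
m(Cu) = 0.3091 × 8.96 = 2.770 g
n(Cu) = 2.770 / 63.55 = 0.04359 mol; n(e⁻) = 2 × 0.04359 = 0.08718 mol
Q = 0.08718 × 96485 / 0.908 = 9264 C
t = 9264 / 0.352 = 26320 s = 7.31 h

7.31 h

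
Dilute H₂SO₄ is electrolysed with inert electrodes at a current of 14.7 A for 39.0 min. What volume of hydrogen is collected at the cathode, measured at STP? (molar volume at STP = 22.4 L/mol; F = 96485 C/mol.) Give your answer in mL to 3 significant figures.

3990 mL

Q = It = 14.7 × 2340 = 34400 C
n(e⁻) = Q/F = 34400/96485 = 0.3565 mol
2H⁺ + 2e⁻ → H₂, so n(H₂) = 0.3565 / 2 = 0.1783 mol
V = 0.1783 × 22.4 = 3.994 L
= 3990 mL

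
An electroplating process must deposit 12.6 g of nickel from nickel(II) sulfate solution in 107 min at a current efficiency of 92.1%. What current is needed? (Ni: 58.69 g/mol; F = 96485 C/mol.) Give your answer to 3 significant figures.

n(Ni) = 12.6 / 58.69 = 0.2147 mol
Ni²⁺ + 2e⁻ → Ni, so n(e⁻) = 2 × 0.2147 = 0.4294 mol
Q = 0.4294 × 96485 / 0.921 = 44980 C
I = Q / t = 44980 / 6420 s = 7.01 A

7.01 A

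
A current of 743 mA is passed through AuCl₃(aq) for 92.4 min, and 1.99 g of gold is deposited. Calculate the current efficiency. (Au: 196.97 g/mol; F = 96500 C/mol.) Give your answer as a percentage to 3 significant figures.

71.0%

Q = 0.743 × 5544 = 4119 C
n(e⁻) = 4119 / 96500 = 0.04268 mol
Au³⁺ + 3e⁻ → Au, so theoretical n(Au) = 0.01423 mol → 2.803 g
Efficiency = 1.99 / 2.803 = 0.7100 = 71.0%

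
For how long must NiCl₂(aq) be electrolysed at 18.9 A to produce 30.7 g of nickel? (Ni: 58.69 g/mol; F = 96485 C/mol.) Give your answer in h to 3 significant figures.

1.48 h

n(Ni) = 30.7 / 58.69 = 0.5231 mol
Ni²⁺ + 2e⁻ → Ni, so n(e⁻) = 2 × 0.5231 = 1.046 mol
Q = 1.046 × 96485 = 1.009×10^5 C
t = Q / I = 1.009×10^5 / 18.9 = 5339 s = 1.48 h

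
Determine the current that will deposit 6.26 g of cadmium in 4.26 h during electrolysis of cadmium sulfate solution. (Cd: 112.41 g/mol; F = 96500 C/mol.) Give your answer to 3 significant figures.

n(Cd) = 6.26 / 112.41 = 0.05569 mol
Cd²⁺ + 2e⁻ → Cd, so n(e⁻) = 2 × 0.05569 = 0.1114 mol
Q = 0.1114 × 96500 = 10750 C
I = Q / t = 10750 / 15336 s = 0.701 A

0.701 A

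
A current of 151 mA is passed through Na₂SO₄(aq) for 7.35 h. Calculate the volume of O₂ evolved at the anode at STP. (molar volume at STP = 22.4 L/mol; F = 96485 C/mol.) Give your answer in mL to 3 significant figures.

232 mL

Charge passed = 0.151 × 26460 = 3995 C
Moles of electrons = 3995 / 96485 = 0.04141 mol
2H₂O → O₂ + 4H⁺ + 4e⁻, so n(O₂) = 0.04141 / 4 = 0.01035 mol
V = 0.01035 × 22.4 = 0.2318 L
= 232 mL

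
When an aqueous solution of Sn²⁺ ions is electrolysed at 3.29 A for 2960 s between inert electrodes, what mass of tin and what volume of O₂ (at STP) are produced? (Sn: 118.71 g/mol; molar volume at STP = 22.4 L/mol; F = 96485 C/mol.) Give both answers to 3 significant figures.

5.99 g Sn; 0.565 L O₂

Q = 3.29 × 2960 = 9738 C; n(e⁻) = 9738 / 96485 = 0.1009 mol
Cathode: Sn²⁺ + 2e⁻ → Sn → n(Sn) = 0.1009/2 = 0.05045 mol → 5.99 g
Anode: 2H₂O → O₂ + 4H⁺ + 4e⁻ → n(O₂) = 0.1009/4 = 0.02523 mol → 0.565 L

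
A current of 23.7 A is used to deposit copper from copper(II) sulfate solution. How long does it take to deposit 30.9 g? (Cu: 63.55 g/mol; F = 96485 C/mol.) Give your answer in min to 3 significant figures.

n(Cu) = 30.9 / 63.55 = 0.4862 mol
Cu²⁺ + 2e⁻ → Cu, so n(e⁻) = 2 × 0.4862 = 0.9724 mol
Q = 0.9724 × 96485 = 93820 C
t = Q / I = 93820 / 23.7 = 3959 s = 66.0 min

66.0 min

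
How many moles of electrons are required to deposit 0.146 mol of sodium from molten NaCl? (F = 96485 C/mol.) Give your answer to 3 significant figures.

0.146 mol

Na⁺ + e⁻ → Na, so n(e⁻) = 1 × 0.146 = 0.1460 mol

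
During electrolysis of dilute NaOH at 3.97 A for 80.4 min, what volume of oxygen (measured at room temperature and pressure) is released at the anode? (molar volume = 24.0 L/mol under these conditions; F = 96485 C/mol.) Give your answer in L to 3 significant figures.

Charge passed = 3.97 × 4824 = 19150 C
n(e⁻) = 19150 / 96485 = 0.1985 mol
2H₂O → O₂ + 4H⁺ + 4e⁻, so n(O₂) = 0.1985 / 4 = 0.04963 mol
V = 0.04963 × 24.0 = 1.191 L

1.19 L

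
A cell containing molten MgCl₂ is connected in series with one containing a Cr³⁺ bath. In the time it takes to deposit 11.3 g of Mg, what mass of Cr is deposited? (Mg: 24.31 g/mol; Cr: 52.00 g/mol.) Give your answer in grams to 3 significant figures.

n(Mg) = 11.3 / 24.31 = 0.4648 mol
Mg²⁺ + 2e⁻ → Mg, so n(e⁻) = 2 × 0.4648 = 0.9296 mol
The cells are in series, so the same charge (and hence the same n(e⁻) = 0.9296 mol) passes through both.
Cr³⁺ + 3e⁻ → Cr, so n(Cr) = 0.9296 / 3 = 0.3099 mol
m(Cr) = 0.3099 × 52.00 = 16.1 g

16.1 g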